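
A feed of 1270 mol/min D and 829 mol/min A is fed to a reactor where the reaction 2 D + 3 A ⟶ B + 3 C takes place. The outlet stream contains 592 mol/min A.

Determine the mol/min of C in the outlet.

For A: n = n₀ − 3ξ → 592 = 829 − 3ξ, giving ξ = 79 mol/min.
Outlet amounts (n = n₀ + ν ξ):
  D: 1270 − 2(79) = 1112
  A: 829 − 3(79) = 592
  B: 0 + 1(79) = 79
  C: 0 + 3(79) = 237

237 mol/min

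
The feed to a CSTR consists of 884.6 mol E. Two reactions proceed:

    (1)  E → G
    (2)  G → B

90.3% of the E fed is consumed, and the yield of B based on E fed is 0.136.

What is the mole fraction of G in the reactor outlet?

0.767

Conversion of E: E consumed = 1ξ₁ = 0.903 × 884.6 → ξ₁ = 798.8 mol.
Yield of B: 1ξ₂ / 884.6 = 0.136 → ξ₂ = 120.3 mol.
Outlet amounts (n = n₀ + Σ ν·ξ):
  E: 884.6 − 1(798.8) = 85.81
  G: 0 + 1(798.8) − 1(120.3) = 678.5
  B: 0 + 1(120.3) = 120.3
Total out = 884.6 mol; y_G = 678.5 / 884.6 = 0.767.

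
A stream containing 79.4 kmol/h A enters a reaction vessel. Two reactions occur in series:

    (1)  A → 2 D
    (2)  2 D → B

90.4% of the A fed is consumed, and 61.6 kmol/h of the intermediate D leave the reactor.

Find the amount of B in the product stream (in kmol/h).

41 kmol/h

Conversion of A: A consumed = 1ξ₁ = 0.904 × 79.4 → ξ₁ = 71.78 kmol/h.
D balance: n_D = 0 + 2ξ₁ − 2ξ₂ = 61.6 → ξ₂ = (2·71.78 − 61.6)/2 = 40.98 kmol/h.
Outlet amounts (n = n₀ + Σ ν·ξ):
  A: 79.4 − 1(71.78) = 7.622
  D: 0 + 2(71.78) − 2(40.98) = 61.6
  B: 0 + 1(40.98) = 40.98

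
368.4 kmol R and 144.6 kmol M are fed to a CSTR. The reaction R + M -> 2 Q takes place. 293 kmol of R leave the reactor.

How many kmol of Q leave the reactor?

For R: n = n₀ − 1ξ → 293 = 368.4 − 1ξ, giving ξ = 75.4 kmol.
Outlet amounts (n = n₀ + ν ξ):
  R: 368.4 − 1(75.4) = 293
  M: 144.6 − 1(75.4) = 69.2
  Q: 0 + 2(75.4) = 150.8

151 kmol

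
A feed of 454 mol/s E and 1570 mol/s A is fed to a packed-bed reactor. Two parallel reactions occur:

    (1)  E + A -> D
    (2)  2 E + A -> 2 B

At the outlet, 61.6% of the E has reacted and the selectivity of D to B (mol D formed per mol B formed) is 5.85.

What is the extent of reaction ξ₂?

ξ₂ = 20.4 mol/s

Conversion of E: E consumed = 0.616 × 454 = 279.7 mol/s = 1ξ₁ + 2ξ₂.
Selectivity: 1ξ₁ / (2ξ₂) = 5.85 → ξ₁ = 11.7 ξ₂.
Substitute: (1·11.7 + 2) ξ₂ = 279.7 → ξ₂ = 20.41 mol/s, ξ₁ = 238.8 mol/s.
Outlet amounts (n = n₀ + Σ ν·ξ):
  E: 454 − 1(238.8) − 2(20.41) = 174.3
  A: 1570 − 1(238.8) − 1(20.41) = 1311
  D: 0 + 1(238.8) = 238.8
  B: 0 + 2(20.41) = 40.83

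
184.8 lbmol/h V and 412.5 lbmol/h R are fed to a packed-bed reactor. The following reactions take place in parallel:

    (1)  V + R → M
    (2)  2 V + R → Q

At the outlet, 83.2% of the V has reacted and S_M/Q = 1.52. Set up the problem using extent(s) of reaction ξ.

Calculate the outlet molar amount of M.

Conversion of V: V consumed = 0.832 × 184.8 = 153.8 lbmol/h = 1ξ₁ + 2ξ₂.
Selectivity: 1ξ₁ / (1ξ₂) = 1.52 → ξ₁ = 1.52 ξ₂.
Substitute: (1·1.52 + 2) ξ₂ = 153.8 → ξ₂ = 43.68 lbmol/h, ξ₁ = 66.39 lbmol/h.
Outlet amounts (n = n₀ + Σ ν·ξ):
  V: 184.8 − 1(66.39) − 2(43.68) = 31.05
  R: 412.5 − 1(66.39) − 1(43.68) = 302.4
  M: 0 + 1(66.39) = 66.39
  Q: 0 + 1(43.68) = 43.68

66.4 lbmol/h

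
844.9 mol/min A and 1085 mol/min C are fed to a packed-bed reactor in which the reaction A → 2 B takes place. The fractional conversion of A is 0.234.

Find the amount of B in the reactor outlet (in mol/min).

A reacted = 0.234 × 844.9 = 197.7 mol/min; ν_A = −1, so ξ = 197.7/1 = 197.7 mol/min.
Outlet amounts (n = n₀ + ν ξ):
  A: 844.9 − 1(197.7) = 647.2
  B: 0 + 2(197.7) = 395.4
  C: 1085 (inert)

395 mol/min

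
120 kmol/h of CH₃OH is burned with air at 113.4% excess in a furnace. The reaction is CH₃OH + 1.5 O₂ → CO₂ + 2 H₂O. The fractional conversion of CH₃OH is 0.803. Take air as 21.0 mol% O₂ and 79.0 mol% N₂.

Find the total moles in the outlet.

Stoichiometric O₂ = 1.5 × 120 = 180 kmol/h; O₂ fed = 180 × 2.134 = 384.1 kmol/h.
N₂ fed = 384.1 × 79/21 = 1445 kmol/h.
Fuel reacted = 0.803 × 120 → ξ = 96.36 kmol/h.
Outlet (n = n₀ + ν ξ):
  CH₃OH: 120 − 1(96.36) = 23.64
  O₂: 384.1 − 1.5(96.36) = 239.6
  N₂: 1445 (inert)
  CO₂: 0 + 1(96.36) = 96.36
  H₂O: 0 + 2(96.36) = 192.7
Total out = 23.64 + 239.6 + 1445 + 96.36 + 192.7 = 1997 kmol/h.

2000 kmol/h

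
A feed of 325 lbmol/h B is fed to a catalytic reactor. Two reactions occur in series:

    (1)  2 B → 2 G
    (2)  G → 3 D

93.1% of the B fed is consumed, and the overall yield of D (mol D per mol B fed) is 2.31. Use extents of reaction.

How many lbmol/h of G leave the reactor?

52.3 lbmol/h

Conversion of B: B consumed = 2ξ₁ = 0.931 × 325 → ξ₁ = 151.3 lbmol/h.
Yield of D: 3ξ₂ / 325 = 2.31 → ξ₂ = 250.2 lbmol/h.
Outlet amounts (n = n₀ + Σ ν·ξ):
  B: 325 − 2(151.3) = 22.43
  G: 0 + 2(151.3) − 1(250.2) = 52.32
  D: 0 + 3(250.2) = 750.8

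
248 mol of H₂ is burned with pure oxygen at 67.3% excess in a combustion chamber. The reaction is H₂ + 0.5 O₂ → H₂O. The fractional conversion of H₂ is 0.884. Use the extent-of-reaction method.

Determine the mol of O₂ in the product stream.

Stoichiometric O₂ = 0.5 × 248 = 124 mol; O₂ fed = 124 × 1.673 = 207.5 mol.
Fuel reacted = 0.884 × 248 → ξ = 219.2 mol.
Outlet (n = n₀ + ν ξ):
  H₂: 248 − 1(219.2) = 28.77
  O₂: 207.5 − 0.5(219.2) = 97.84
  H₂O: 0 + 1(219.2) = 219.2

97.8 mol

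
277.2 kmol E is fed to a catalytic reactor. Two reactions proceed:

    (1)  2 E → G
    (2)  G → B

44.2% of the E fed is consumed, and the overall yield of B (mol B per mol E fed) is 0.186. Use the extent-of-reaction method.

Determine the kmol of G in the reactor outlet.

9.7 kmol

Conversion of E: E consumed = 2ξ₁ = 0.442 × 277.2 → ξ₁ = 61.26 kmol.
Yield of B: 1ξ₂ / 277.2 = 0.186 → ξ₂ = 51.56 kmol.
Outlet amounts (n = n₀ + Σ ν·ξ):
  E: 277.2 − 2(61.26) = 154.7
  G: 0 + 1(61.26) − 1(51.56) = 9.702
  B: 0 + 1(51.56) = 51.56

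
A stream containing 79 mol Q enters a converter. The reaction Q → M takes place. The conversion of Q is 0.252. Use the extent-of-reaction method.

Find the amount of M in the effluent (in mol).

19.9 mol

Q reacted = 0.252 × 79 = 19.91 mol; ν_Q = −1, so ξ = 19.91/1 = 19.91 mol.
Outlet amounts (n = n₀ + ν ξ):
  Q: 79 − 1(19.91) = 59.09
  M: 0 + 1(19.91) = 19.91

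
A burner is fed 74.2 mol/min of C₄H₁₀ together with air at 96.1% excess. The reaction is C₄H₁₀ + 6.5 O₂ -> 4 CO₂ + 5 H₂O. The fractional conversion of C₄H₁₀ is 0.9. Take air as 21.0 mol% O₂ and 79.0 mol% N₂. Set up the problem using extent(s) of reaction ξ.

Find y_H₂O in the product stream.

0.0714

Stoichiometric O₂ = 6.5 × 74.2 = 482.3 mol/min; O₂ fed = 482.3 × 1.961 = 945.8 mol/min.
N₂ fed = 945.8 × 79/21 = 3558 mol/min.
Fuel reacted = 0.9 × 74.2 → ξ = 66.78 mol/min.
Outlet (n = n₀ + ν ξ):
  C₄H₁₀: 74.2 − 1(66.78) = 7.42
  O₂: 945.8 − 6.5(66.78) = 511.7
  N₂: 3558 (inert)
  CO₂: 0 + 4(66.78) = 267.1
  H₂O: 0 + 5(66.78) = 333.9
Total out = 4678 mol/min; y_H₂O = 333.9 / 4678 = 0.07137.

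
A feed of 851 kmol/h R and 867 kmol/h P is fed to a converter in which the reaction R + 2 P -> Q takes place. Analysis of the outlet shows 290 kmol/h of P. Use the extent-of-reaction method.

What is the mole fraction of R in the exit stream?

0.493

For P: n = n₀ − 2ξ → 290 = 867 − 2ξ, giving ξ = 288.5 kmol/h.
Outlet amounts (n = n₀ + ν ξ):
  R: 851 − 1(288.5) = 562.5
  P: 867 − 2(288.5) = 290
  Q: 0 + 1(288.5) = 288.5
Total out = 1141 kmol/h; y_R = 562.5 / 1141 = 0.493.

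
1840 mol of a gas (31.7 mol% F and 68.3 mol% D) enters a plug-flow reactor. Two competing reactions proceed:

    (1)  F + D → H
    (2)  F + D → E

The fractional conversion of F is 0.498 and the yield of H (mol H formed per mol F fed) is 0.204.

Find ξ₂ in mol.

Yield of H: 1ξ₁ / 583.3 = 0.204 → ξ₁ = 119 mol.
Conversion of F: 1ξ₁ + 1ξ₂ = 0.498 × 583.3 = 290.5 → ξ₂ = 171.5 mol.
Outlet amounts (n = n₀ + Σ ν·ξ):
  F: 583.3 − 1(119) − 1(171.5) = 292.8
  D: 1257 − 1(119) − 1(171.5) = 966.2
  H: 0 + 1(119) = 119
  E: 0 + 1(171.5) = 171.5

ξ₂ = 171 mol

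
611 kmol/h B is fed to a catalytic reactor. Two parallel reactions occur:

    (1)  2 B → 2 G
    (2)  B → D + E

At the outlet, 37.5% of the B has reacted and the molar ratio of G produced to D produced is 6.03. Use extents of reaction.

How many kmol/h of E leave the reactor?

Conversion of B: B consumed = 0.375 × 611 = 229.1 kmol/h = 2ξ₁ + 1ξ₂.
Selectivity: 2ξ₁ / (1ξ₂) = 6.03 → ξ₁ = 3.015 ξ₂.
Substitute: (2·3.015 + 1) ξ₂ = 229.1 → ξ₂ = 32.59 kmol/h, ξ₁ = 98.27 kmol/h.
Outlet amounts (n = n₀ + Σ ν·ξ):
  B: 611 − 2(98.27) − 1(32.59) = 381.9
  G: 0 + 2(98.27) = 196.5
  D: 0 + 1(32.59) = 32.59
  E: 0 + 1(32.59) = 32.59

32.6 kmol/h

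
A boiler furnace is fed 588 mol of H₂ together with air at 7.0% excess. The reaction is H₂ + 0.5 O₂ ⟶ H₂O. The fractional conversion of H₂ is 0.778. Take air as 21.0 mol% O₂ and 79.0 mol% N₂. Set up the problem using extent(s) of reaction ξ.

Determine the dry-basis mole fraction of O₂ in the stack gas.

Stoichiometric O₂ = 0.5 × 588 = 294 mol; O₂ fed = 294 × 1.070 = 314.6 mol.
N₂ fed = 314.6 × 79/21 = 1183 mol.
Fuel reacted = 0.778 × 588 → ξ = 457.5 mol.
Outlet (n = n₀ + ν ξ):
  H₂: 588 − 1(457.5) = 130.5
  O₂: 314.6 − 0.5(457.5) = 85.85
  N₂: 1183 (inert)
  H₂O: 0 + 1(457.5) = 457.5
Dry total = 1400 mol; y_O₂ (dry) = 85.85 / 1400 = 0.06133.

0.0613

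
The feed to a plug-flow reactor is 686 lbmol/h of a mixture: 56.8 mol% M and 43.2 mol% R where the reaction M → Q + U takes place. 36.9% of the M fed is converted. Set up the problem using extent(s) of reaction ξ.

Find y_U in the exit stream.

0.173

M reacted = 0.369 × 389.6 = 143.8 lbmol/h; ν_M = −1, so ξ = 143.8/1 = 143.8 lbmol/h.
Outlet amounts (n = n₀ + ν ξ):
  M: 389.6 − 1(143.8) = 245.9
  Q: 0 + 1(143.8) = 143.8
  U: 0 + 1(143.8) = 143.8
  R: 296.4 (inert)
Total out = 829.8 lbmol/h; y_U = 143.8 / 829.8 = 0.1733.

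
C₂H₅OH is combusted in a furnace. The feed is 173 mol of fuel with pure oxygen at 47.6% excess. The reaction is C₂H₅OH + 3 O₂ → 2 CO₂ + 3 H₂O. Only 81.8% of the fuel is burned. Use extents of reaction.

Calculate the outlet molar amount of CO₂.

Stoichiometric O₂ = 3 × 173 = 519 mol; O₂ fed = 519 × 1.476 = 766 mol.
Fuel reacted = 0.818 × 173 → ξ = 141.5 mol.
Outlet (n = n₀ + ν ξ):
  C₂H₅OH: 173 − 1(141.5) = 31.49
  O₂: 766 − 3(141.5) = 341.5
  CO₂: 0 + 2(141.5) = 283
  H₂O: 0 + 3(141.5) = 424.5

283 mol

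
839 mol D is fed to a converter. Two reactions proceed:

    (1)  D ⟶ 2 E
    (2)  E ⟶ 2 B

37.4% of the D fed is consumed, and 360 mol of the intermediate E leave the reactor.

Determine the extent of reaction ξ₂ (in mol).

ξ₂ = 268 mol

Conversion of D: D consumed = 1ξ₁ = 0.374 × 839 → ξ₁ = 313.8 mol.
E balance: n_E = 0 + 2ξ₁ − 1ξ₂ = 360 → ξ₂ = (2·313.8 − 360)/1 = 267.6 mol.
Outlet amounts (n = n₀ + Σ ν·ξ):
  D: 839 − 1(313.8) = 525.2
  E: 0 + 2(313.8) − 1(267.6) = 360
  B: 0 + 2(267.6) = 535.1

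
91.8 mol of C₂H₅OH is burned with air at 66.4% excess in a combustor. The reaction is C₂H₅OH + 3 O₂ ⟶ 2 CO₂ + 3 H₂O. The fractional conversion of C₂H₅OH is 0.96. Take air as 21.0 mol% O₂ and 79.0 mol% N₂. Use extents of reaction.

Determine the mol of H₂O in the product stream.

264 mol

Stoichiometric O₂ = 3 × 91.8 = 275.4 mol; O₂ fed = 275.4 × 1.664 = 458.3 mol.
N₂ fed = 458.3 × 79/21 = 1724 mol.
Fuel reacted = 0.96 × 91.8 → ξ = 88.13 mol.
Outlet (n = n₀ + ν ξ):
  C₂H₅OH: 91.8 − 1(88.13) = 3.672
  O₂: 458.3 − 3(88.13) = 193.9
  N₂: 1724 (inert)
  CO₂: 0 + 2(88.13) = 176.3
  H₂O: 0 + 3(88.13) = 264.4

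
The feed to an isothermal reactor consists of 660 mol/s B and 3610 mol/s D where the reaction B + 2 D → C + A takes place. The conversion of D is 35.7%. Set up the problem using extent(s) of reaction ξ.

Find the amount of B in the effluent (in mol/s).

D reacted = 0.357 × 3610 = 1289 mol/s; ν_D = −2, so ξ = 1289/2 = 644.4 mol/s.
Outlet amounts (n = n₀ + ν ξ):
  B: 660 − 1(644.4) = 15.62
  D: 3610 − 2(644.4) = 2321
  C: 0 + 1(644.4) = 644.4
  A: 0 + 1(644.4) = 644.4

15.6 mol/s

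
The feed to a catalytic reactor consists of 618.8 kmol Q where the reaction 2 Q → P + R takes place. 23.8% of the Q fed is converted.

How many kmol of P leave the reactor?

Q reacted = 0.238 × 618.8 = 147.3 kmol; ν_Q = −2, so ξ = 147.3/2 = 73.64 kmol.
Outlet amounts (n = n₀ + ν ξ):
  Q: 618.8 − 2(73.64) = 471.5
  P: 0 + 1(73.64) = 73.64
  R: 0 + 1(73.64) = 73.64

73.6 kmol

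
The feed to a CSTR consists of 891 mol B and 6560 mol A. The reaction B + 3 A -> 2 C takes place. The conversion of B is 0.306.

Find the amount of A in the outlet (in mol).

5740 mol

B reacted = 0.306 × 891 = 272.6 mol; ν_B = −1, so ξ = 272.6/1 = 272.6 mol.
Outlet amounts (n = n₀ + ν ξ):
  B: 891 − 1(272.6) = 618.4
  A: 6560 − 3(272.6) = 5742
  C: 0 + 2(272.6) = 545.3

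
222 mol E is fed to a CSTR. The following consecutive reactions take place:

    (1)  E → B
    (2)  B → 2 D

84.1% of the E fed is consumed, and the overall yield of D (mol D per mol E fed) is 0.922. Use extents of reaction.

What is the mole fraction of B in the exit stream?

0.26

Conversion of E: E consumed = 1ξ₁ = 0.841 × 222 → ξ₁ = 186.7 mol.
Yield of D: 2ξ₂ / 222 = 0.922 → ξ₂ = 102.3 mol.
Outlet amounts (n = n₀ + Σ ν·ξ):
  E: 222 − 1(186.7) = 35.3
  B: 0 + 1(186.7) − 1(102.3) = 84.36
  D: 0 + 2(102.3) = 204.7
Total out = 324.3 mol; y_B = 84.36 / 324.3 = 0.2601.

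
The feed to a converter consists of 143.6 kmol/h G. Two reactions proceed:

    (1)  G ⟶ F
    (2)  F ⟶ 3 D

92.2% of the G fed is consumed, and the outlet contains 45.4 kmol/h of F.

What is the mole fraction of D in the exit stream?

0.822

Conversion of G: G consumed = 1ξ₁ = 0.922 × 143.6 → ξ₁ = 132.4 kmol/h.
F balance: n_F = 0 + 1ξ₁ − 1ξ₂ = 45.4 → ξ₂ = (1·132.4 − 45.4)/1 = 87 kmol/h.
Outlet amounts (n = n₀ + Σ ν·ξ):
  G: 143.6 − 1(132.4) = 11.2
  F: 0 + 1(132.4) − 1(87) = 45.4
  D: 0 + 3(87) = 261
Total out = 317.6 kmol/h; y_D = 261 / 317.6 = 0.8218.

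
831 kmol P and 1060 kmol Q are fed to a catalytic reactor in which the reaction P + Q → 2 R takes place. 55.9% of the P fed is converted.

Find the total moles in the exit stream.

1890 kmol

P reacted = 0.559 × 831 = 464.5 kmol; ν_P = −1, so ξ = 464.5/1 = 464.5 kmol.
Outlet amounts (n = n₀ + ν ξ):
  P: 831 − 1(464.5) = 366.5
  Q: 1060 − 1(464.5) = 595.5
  R: 0 + 2(464.5) = 929.1
Total out = 366.5 + 595.5 + 929.1 = 1891 kmol.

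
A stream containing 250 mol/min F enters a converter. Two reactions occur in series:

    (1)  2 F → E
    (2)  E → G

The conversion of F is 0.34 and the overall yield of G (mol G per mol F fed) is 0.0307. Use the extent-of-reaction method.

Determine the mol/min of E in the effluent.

34.8 mol/min

Conversion of F: F consumed = 2ξ₁ = 0.34 × 250 → ξ₁ = 42.5 mol/min.
Yield of G: 1ξ₂ / 250 = 0.0307 → ξ₂ = 7.675 mol/min.
Outlet amounts (n = n₀ + Σ ν·ξ):
  F: 250 − 2(42.5) = 165
  E: 0 + 1(42.5) − 1(7.675) = 34.83
  G: 0 + 1(7.675) = 7.675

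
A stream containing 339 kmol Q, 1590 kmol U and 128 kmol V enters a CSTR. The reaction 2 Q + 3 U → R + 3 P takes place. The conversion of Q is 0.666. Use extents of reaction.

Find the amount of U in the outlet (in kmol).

Q reacted = 0.666 × 339 = 225.8 kmol; ν_Q = −2, so ξ = 225.8/2 = 112.9 kmol.
Outlet amounts (n = n₀ + ν ξ):
  Q: 339 − 2(112.9) = 113.2
  U: 1590 − 3(112.9) = 1251
  R: 0 + 1(112.9) = 112.9
  P: 0 + 3(112.9) = 338.7
  V: 128 (inert)

1250 kmol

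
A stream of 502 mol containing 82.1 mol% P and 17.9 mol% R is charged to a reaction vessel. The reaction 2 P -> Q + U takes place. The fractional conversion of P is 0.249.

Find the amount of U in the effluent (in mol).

51.3 mol

P reacted = 0.249 × 412.1 = 102.6 mol; ν_P = −2, so ξ = 102.6/2 = 51.31 mol.
Outlet amounts (n = n₀ + ν ξ):
  P: 412.1 − 2(51.31) = 309.5
  Q: 0 + 1(51.31) = 51.31
  U: 0 + 1(51.31) = 51.31
  R: 89.86 (inert)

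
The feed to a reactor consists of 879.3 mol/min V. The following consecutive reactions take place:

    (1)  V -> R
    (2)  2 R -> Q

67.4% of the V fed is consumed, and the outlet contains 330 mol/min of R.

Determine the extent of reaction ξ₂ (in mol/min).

Conversion of V: V consumed = 1ξ₁ = 0.674 × 879.3 → ξ₁ = 592.6 mol/min.
R balance: n_R = 0 + 1ξ₁ − 2ξ₂ = 330 → ξ₂ = (1·592.6 − 330)/2 = 131.3 mol/min.
Outlet amounts (n = n₀ + Σ ν·ξ):
  V: 879.3 − 1(592.6) = 286.7
  R: 0 + 1(592.6) − 2(131.3) = 330
  Q: 0 + 1(131.3) = 131.3

ξ₂ = 131 mol/min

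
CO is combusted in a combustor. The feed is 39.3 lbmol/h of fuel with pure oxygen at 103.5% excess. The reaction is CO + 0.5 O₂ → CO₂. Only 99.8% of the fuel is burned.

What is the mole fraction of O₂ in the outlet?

0.341

Stoichiometric O₂ = 0.5 × 39.3 = 19.65 lbmol/h; O₂ fed = 19.65 × 2.035 = 39.99 lbmol/h.
Fuel reacted = 0.998 × 39.3 → ξ = 39.22 lbmol/h.
Outlet (n = n₀ + ν ξ):
  CO: 39.3 − 1(39.22) = 0.0786
  O₂: 39.99 − 0.5(39.22) = 20.38
  CO₂: 0 + 1(39.22) = 39.22
Total out = 59.68 lbmol/h; y_O₂ = 20.38 / 59.68 = 0.3415.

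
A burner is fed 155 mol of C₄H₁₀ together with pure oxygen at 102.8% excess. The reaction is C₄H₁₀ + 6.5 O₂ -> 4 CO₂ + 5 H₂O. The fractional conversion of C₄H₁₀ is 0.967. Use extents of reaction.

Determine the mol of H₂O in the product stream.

749 mol

Stoichiometric O₂ = 6.5 × 155 = 1008 mol; O₂ fed = 1008 × 2.028 = 2043 mol.
Fuel reacted = 0.967 × 155 → ξ = 149.9 mol.
Outlet (n = n₀ + ν ξ):
  C₄H₁₀: 155 − 1(149.9) = 5.115
  O₂: 2043 − 6.5(149.9) = 1069
  CO₂: 0 + 4(149.9) = 599.5
  H₂O: 0 + 5(149.9) = 749.4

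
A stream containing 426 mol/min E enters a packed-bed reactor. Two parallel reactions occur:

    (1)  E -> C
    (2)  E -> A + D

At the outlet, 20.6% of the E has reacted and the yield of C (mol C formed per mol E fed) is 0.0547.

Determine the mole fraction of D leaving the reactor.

Yield of C: 1ξ₁ / 426 = 0.0547 → ξ₁ = 23.3 mol/min.
Conversion of E: 1ξ₁ + 1ξ₂ = 0.206 × 426 = 87.76 → ξ₂ = 64.45 mol/min.
Outlet amounts (n = n₀ + Σ ν·ξ):
  E: 426 − 1(23.3) − 1(64.45) = 338.2
  C: 0 + 1(23.3) = 23.3
  A: 0 + 1(64.45) = 64.45
  D: 0 + 1(64.45) = 64.45
Total out = 490.5 mol/min; y_D = 64.45 / 490.5 = 0.1314.

0.131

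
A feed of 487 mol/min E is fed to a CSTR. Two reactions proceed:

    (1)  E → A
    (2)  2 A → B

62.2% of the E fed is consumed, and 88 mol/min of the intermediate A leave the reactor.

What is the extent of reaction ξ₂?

ξ₂ = 107 mol/min

Conversion of E: E consumed = 1ξ₁ = 0.622 × 487 → ξ₁ = 302.9 mol/min.
A balance: n_A = 0 + 1ξ₁ − 2ξ₂ = 88 → ξ₂ = (1·302.9 − 88)/2 = 107.5 mol/min.
Outlet amounts (n = n₀ + Σ ν·ξ):
  E: 487 − 1(302.9) = 184.1
  A: 0 + 1(302.9) − 2(107.5) = 88
  B: 0 + 1(107.5) = 107.5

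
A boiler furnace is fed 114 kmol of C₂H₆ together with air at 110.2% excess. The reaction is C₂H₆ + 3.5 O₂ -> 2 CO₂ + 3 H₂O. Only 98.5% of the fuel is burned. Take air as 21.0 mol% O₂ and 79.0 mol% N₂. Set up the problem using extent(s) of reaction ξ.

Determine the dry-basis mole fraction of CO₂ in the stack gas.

Stoichiometric O₂ = 3.5 × 114 = 399 kmol; O₂ fed = 399 × 2.102 = 838.7 kmol.
N₂ fed = 838.7 × 79/21 = 3155 kmol.
Fuel reacted = 0.985 × 114 → ξ = 112.3 kmol.
Outlet (n = n₀ + ν ξ):
  C₂H₆: 114 − 1(112.3) = 1.71
  O₂: 838.7 − 3.5(112.3) = 445.7
  N₂: 3155 (inert)
  CO₂: 0 + 2(112.3) = 224.6
  H₂O: 0 + 3(112.3) = 336.9
Dry total = 3827 kmol; y_CO₂ (dry) = 224.6 / 3827 = 0.05868.

0.0587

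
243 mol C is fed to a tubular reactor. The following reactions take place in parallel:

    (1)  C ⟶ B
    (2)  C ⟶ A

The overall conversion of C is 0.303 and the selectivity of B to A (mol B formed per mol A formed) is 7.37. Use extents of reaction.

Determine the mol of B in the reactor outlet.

64.8 mol

Conversion of C: C consumed = 0.303 × 243 = 73.63 mol = 1ξ₁ + 1ξ₂.
Selectivity: 1ξ₁ / (1ξ₂) = 7.37 → ξ₁ = 7.37 ξ₂.
Substitute: (1·7.37 + 1) ξ₂ = 73.63 → ξ₂ = 8.797 mol, ξ₁ = 64.83 mol.
Outlet amounts (n = n₀ + Σ ν·ξ):
  C: 243 − 1(64.83) − 1(8.797) = 169.4
  B: 0 + 1(64.83) = 64.83
  A: 0 + 1(8.797) = 8.797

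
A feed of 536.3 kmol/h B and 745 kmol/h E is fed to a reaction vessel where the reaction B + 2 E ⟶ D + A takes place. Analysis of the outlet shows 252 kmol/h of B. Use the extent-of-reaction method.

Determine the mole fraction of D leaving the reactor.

For B: n = n₀ − 1ξ → 252 = 536.3 − 1ξ, giving ξ = 284.3 kmol/h.
Outlet amounts (n = n₀ + ν ξ):
  B: 536.3 − 1(284.3) = 252
  E: 745 − 2(284.3) = 176.4
  D: 0 + 1(284.3) = 284.3
  A: 0 + 1(284.3) = 284.3
Total out = 997 kmol/h; y_D = 284.3 / 997 = 0.2852.

0.285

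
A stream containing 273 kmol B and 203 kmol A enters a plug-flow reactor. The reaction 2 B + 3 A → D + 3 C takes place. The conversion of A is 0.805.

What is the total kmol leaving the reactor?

422 kmol

A reacted = 0.805 × 203 = 163.4 kmol; ν_A = −3, so ξ = 163.4/3 = 54.47 kmol.
Outlet amounts (n = n₀ + ν ξ):
  B: 273 − 2(54.47) = 164.1
  A: 203 − 3(54.47) = 39.58
  D: 0 + 1(54.47) = 54.47
  C: 0 + 3(54.47) = 163.4
Total out = 164.1 + 39.58 + 54.47 + 163.4 = 421.5 kmol.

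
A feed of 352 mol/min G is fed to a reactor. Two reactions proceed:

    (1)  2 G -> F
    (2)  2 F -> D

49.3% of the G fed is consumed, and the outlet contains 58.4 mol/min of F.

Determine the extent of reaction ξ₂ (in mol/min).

ξ₂ = 14.2 mol/min

Conversion of G: G consumed = 2ξ₁ = 0.493 × 352 → ξ₁ = 86.77 mol/min.
F balance: n_F = 0 + 1ξ₁ − 2ξ₂ = 58.4 → ξ₂ = (1·86.77 − 58.4)/2 = 14.18 mol/min.
Outlet amounts (n = n₀ + Σ ν·ξ):
  G: 352 − 2(86.77) = 178.5
  F: 0 + 1(86.77) − 2(14.18) = 58.4
  D: 0 + 1(14.18) = 14.18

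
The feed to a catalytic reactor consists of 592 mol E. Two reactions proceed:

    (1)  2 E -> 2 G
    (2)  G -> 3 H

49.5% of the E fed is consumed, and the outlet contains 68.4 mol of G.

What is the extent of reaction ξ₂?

Conversion of E: E consumed = 2ξ₁ = 0.495 × 592 → ξ₁ = 146.5 mol.
G balance: n_G = 0 + 2ξ₁ − 1ξ₂ = 68.4 → ξ₂ = (2·146.5 − 68.4)/1 = 224.6 mol.
Outlet amounts (n = n₀ + Σ ν·ξ):
  E: 592 − 2(146.5) = 299
  G: 0 + 2(146.5) − 1(224.6) = 68.4
  H: 0 + 3(224.6) = 673.9

ξ₂ = 225 mol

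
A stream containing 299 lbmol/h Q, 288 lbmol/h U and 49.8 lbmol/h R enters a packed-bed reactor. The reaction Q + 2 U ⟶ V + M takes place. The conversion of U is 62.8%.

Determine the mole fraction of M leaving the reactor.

0.166

U reacted = 0.628 × 288 = 180.9 lbmol/h; ν_U = −2, so ξ = 180.9/2 = 90.43 lbmol/h.
Outlet amounts (n = n₀ + ν ξ):
  Q: 299 − 1(90.43) = 208.6
  U: 288 − 2(90.43) = 107.1
  V: 0 + 1(90.43) = 90.43
  M: 0 + 1(90.43) = 90.43
  R: 49.8 (inert)
Total out = 546.4 lbmol/h; y_M = 90.43 / 546.4 = 0.1655.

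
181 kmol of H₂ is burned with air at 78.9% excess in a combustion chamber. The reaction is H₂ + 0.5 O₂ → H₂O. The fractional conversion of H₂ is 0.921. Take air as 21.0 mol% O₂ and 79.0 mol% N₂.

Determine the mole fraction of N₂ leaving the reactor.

0.701

Stoichiometric O₂ = 0.5 × 181 = 90.5 kmol; O₂ fed = 90.5 × 1.789 = 161.9 kmol.
N₂ fed = 161.9 × 79/21 = 609.1 kmol.
Fuel reacted = 0.921 × 181 → ξ = 166.7 kmol.
Outlet (n = n₀ + ν ξ):
  H₂: 181 − 1(166.7) = 14.3
  O₂: 161.9 − 0.5(166.7) = 78.55
  N₂: 609.1 (inert)
  H₂O: 0 + 1(166.7) = 166.7
Total out = 868.6 kmol; y_N₂ = 609.1 / 868.6 = 0.7012.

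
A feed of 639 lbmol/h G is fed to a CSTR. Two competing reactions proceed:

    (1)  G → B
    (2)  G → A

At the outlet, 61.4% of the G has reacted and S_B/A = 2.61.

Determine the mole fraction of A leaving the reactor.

0.17

Conversion of G: G consumed = 0.614 × 639 = 392.3 lbmol/h = 1ξ₁ + 1ξ₂.
Selectivity: 1ξ₁ / (1ξ₂) = 2.61 → ξ₁ = 2.61 ξ₂.
Substitute: (1·2.61 + 1) ξ₂ = 392.3 → ξ₂ = 108.7 lbmol/h, ξ₁ = 283.7 lbmol/h.
Outlet amounts (n = n₀ + Σ ν·ξ):
  G: 639 − 1(283.7) − 1(108.7) = 246.7
  B: 0 + 1(283.7) = 283.7
  A: 0 + 1(108.7) = 108.7
Total out = 639 lbmol/h; y_A = 108.7 / 639 = 0.1701.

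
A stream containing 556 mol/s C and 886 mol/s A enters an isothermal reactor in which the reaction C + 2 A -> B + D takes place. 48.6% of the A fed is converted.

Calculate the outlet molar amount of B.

A reacted = 0.486 × 886 = 430.6 mol/s; ν_A = −2, so ξ = 430.6/2 = 215.3 mol/s.
Outlet amounts (n = n₀ + ν ξ):
  C: 556 − 1(215.3) = 340.7
  A: 886 − 2(215.3) = 455.4
  B: 0 + 1(215.3) = 215.3
  D: 0 + 1(215.3) = 215.3

215 mol/s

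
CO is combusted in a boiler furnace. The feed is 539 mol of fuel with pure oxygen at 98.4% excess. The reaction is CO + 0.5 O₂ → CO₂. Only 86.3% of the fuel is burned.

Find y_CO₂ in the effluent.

Stoichiometric O₂ = 0.5 × 539 = 269.5 mol; O₂ fed = 269.5 × 1.984 = 534.7 mol.
Fuel reacted = 0.863 × 539 → ξ = 465.2 mol.
Outlet (n = n₀ + ν ξ):
  CO: 539 − 1(465.2) = 73.84
  O₂: 534.7 − 0.5(465.2) = 302.1
  CO₂: 0 + 1(465.2) = 465.2
Total out = 841.1 mol; y_CO₂ = 465.2 / 841.1 = 0.553.

0.553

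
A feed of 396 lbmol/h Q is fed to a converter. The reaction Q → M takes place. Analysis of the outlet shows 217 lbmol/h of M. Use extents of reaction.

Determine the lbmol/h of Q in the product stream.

For M: n = n₀ + 1ξ → 217 = 0 + 1ξ, giving ξ = 217 lbmol/h.
Outlet amounts (n = n₀ + ν ξ):
  Q: 396 − 1(217) = 179
  M: 0 + 1(217) = 217

179 lbmol/h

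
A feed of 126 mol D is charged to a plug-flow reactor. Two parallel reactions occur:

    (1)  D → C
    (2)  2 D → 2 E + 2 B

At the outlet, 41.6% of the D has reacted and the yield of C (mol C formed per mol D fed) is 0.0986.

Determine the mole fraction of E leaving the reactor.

0.241

Yield of C: 1ξ₁ / 126 = 0.0986 → ξ₁ = 12.42 mol.
Conversion of D: 1ξ₁ + 2ξ₂ = 0.416 × 126 = 52.42 → ξ₂ = 20 mol.
Outlet amounts (n = n₀ + Σ ν·ξ):
  D: 126 − 1(12.42) − 2(20) = 73.58
  C: 0 + 1(12.42) = 12.42
  E: 0 + 2(20) = 39.99
  B: 0 + 2(20) = 39.99
Total out = 166 mol; y_E = 39.99 / 166 = 0.2409.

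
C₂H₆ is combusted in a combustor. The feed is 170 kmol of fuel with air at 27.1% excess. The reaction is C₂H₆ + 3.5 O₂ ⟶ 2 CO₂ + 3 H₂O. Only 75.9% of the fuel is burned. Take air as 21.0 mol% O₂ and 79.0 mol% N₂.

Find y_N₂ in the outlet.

Stoichiometric O₂ = 3.5 × 170 = 595 kmol; O₂ fed = 595 × 1.271 = 756.2 kmol.
N₂ fed = 756.2 × 79/21 = 2845 kmol.
Fuel reacted = 0.759 × 170 → ξ = 129 kmol.
Outlet (n = n₀ + ν ξ):
  C₂H₆: 170 − 1(129) = 40.97
  O₂: 756.2 − 3.5(129) = 304.6
  N₂: 2845 (inert)
  CO₂: 0 + 2(129) = 258.1
  H₂O: 0 + 3(129) = 387.1
Total out = 3836 kmol; y_N₂ = 2845 / 3836 = 0.7417.

0.742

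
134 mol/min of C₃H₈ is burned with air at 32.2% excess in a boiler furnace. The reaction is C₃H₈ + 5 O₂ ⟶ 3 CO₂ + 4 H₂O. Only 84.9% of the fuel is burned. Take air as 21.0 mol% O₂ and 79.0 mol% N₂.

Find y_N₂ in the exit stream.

Stoichiometric O₂ = 5 × 134 = 670 mol/min; O₂ fed = 670 × 1.322 = 885.7 mol/min.
N₂ fed = 885.7 × 79/21 = 3332 mol/min.
Fuel reacted = 0.849 × 134 → ξ = 113.8 mol/min.
Outlet (n = n₀ + ν ξ):
  C₃H₈: 134 − 1(113.8) = 20.23
  O₂: 885.7 − 5(113.8) = 316.9
  N₂: 3332 (inert)
  CO₂: 0 + 3(113.8) = 341.3
  H₂O: 0 + 4(113.8) = 455.1
Total out = 4466 mol/min; y_N₂ = 3332 / 4466 = 0.7462.

0.746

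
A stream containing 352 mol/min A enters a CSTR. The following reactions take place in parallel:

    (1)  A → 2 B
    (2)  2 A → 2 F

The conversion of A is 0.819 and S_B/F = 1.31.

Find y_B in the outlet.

Conversion of A: A consumed = 0.819 × 352 = 288.3 mol/min = 1ξ₁ + 2ξ₂.
Selectivity: 2ξ₁ / (2ξ₂) = 1.31 → ξ₁ = 1.31 ξ₂.
Substitute: (1·1.31 + 2) ξ₂ = 288.3 → ξ₂ = 87.1 mol/min, ξ₁ = 114.1 mol/min.
Outlet amounts (n = n₀ + Σ ν·ξ):
  A: 352 − 1(114.1) − 2(87.1) = 63.71
  B: 0 + 2(114.1) = 228.2
  F: 0 + 2(87.1) = 174.2
Total out = 466.1 mol/min; y_B = 228.2 / 466.1 = 0.4896.

0.49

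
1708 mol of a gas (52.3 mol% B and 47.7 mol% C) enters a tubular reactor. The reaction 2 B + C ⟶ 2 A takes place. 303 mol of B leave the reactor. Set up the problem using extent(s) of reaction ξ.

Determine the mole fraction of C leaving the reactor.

For B: n = n₀ − 2ξ → 303 = 893.3 − 2ξ, giving ξ = 295.1 mol.
Outlet amounts (n = n₀ + ν ξ):
  B: 893.3 − 2(295.1) = 303
  C: 814.7 − 1(295.1) = 519.6
  A: 0 + 2(295.1) = 590.3
Total out = 1413 mol; y_C = 519.6 / 1413 = 0.3677.

0.368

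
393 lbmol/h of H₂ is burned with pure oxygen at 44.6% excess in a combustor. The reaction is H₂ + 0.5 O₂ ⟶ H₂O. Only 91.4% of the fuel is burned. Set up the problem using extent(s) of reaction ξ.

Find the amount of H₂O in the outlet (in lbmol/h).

359 lbmol/h

Stoichiometric O₂ = 0.5 × 393 = 196.5 lbmol/h; O₂ fed = 196.5 × 1.446 = 284.1 lbmol/h.
Fuel reacted = 0.914 × 393 → ξ = 359.2 lbmol/h.
Outlet (n = n₀ + ν ξ):
  H₂: 393 − 1(359.2) = 33.8
  O₂: 284.1 − 0.5(359.2) = 104.5
  H₂O: 0 + 1(359.2) = 359.2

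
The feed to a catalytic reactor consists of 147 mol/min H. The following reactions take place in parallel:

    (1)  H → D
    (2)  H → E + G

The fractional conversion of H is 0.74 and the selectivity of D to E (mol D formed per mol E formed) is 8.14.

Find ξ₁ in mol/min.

ξ₁ = 96.9 mol/min

Conversion of H: H consumed = 0.74 × 147 = 108.8 mol/min = 1ξ₁ + 1ξ₂.
Selectivity: 1ξ₁ / (1ξ₂) = 8.14 → ξ₁ = 8.14 ξ₂.
Substitute: (1·8.14 + 1) ξ₂ = 108.8 → ξ₂ = 11.9 mol/min, ξ₁ = 96.88 mol/min.
Outlet amounts (n = n₀ + Σ ν·ξ):
  H: 147 − 1(96.88) − 1(11.9) = 38.22
  D: 0 + 1(96.88) = 96.88
  E: 0 + 1(11.9) = 11.9
  G: 0 + 1(11.9) = 11.9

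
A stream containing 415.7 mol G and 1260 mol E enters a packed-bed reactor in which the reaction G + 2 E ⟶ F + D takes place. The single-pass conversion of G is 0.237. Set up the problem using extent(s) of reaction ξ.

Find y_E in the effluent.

G reacted = 0.237 × 415.7 = 98.52 mol; ν_G = −1, so ξ = 98.52/1 = 98.52 mol.
Outlet amounts (n = n₀ + ν ξ):
  G: 415.7 − 1(98.52) = 317.2
  E: 1260 − 2(98.52) = 1063
  F: 0 + 1(98.52) = 98.52
  D: 0 + 1(98.52) = 98.52
Total out = 1577 mol; y_E = 1063 / 1577 = 0.674.

0.674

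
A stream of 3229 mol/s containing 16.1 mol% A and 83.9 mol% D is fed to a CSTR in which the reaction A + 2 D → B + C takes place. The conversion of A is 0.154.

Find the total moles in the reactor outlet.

3150 mol/s

A reacted = 0.154 × 519.9 = 80.06 mol/s; ν_A = −1, so ξ = 80.06/1 = 80.06 mol/s.
Outlet amounts (n = n₀ + ν ξ):
  A: 519.9 − 1(80.06) = 439.8
  D: 2709 − 2(80.06) = 2549
  B: 0 + 1(80.06) = 80.06
  C: 0 + 1(80.06) = 80.06
Total out = 439.8 + 2549 + 80.06 + 80.06 = 3149 mol/s.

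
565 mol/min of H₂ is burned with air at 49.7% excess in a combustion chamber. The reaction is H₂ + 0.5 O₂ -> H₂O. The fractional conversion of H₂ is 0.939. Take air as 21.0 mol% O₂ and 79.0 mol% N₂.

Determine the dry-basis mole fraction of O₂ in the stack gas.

Stoichiometric O₂ = 0.5 × 565 = 282.5 mol/min; O₂ fed = 282.5 × 1.497 = 422.9 mol/min.
N₂ fed = 422.9 × 79/21 = 1591 mol/min.
Fuel reacted = 0.939 × 565 → ξ = 530.5 mol/min.
Outlet (n = n₀ + ν ξ):
  H₂: 565 − 1(530.5) = 34.47
  O₂: 422.9 − 0.5(530.5) = 157.6
  N₂: 1591 (inert)
  H₂O: 0 + 1(530.5) = 530.5
Dry total = 1783 mol/min; y_O₂ (dry) = 157.6 / 1783 = 0.08841.

0.0884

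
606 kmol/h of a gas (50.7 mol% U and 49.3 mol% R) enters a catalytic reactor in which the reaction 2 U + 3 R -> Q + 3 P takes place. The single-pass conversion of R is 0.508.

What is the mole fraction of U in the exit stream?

R reacted = 0.508 × 298.8 = 151.8 kmol/h; ν_R = −3, so ξ = 151.8/3 = 50.59 kmol/h.
Outlet amounts (n = n₀ + ν ξ):
  U: 307.2 − 2(50.59) = 206.1
  R: 298.8 − 3(50.59) = 147
  Q: 0 + 1(50.59) = 50.59
  P: 0 + 3(50.59) = 151.8
Total out = 555.4 kmol/h; y_U = 206.1 / 555.4 = 0.371.

0.371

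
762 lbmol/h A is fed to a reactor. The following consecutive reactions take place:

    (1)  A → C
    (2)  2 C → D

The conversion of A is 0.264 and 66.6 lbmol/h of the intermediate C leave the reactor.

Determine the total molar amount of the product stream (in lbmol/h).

Conversion of A: A consumed = 1ξ₁ = 0.264 × 762 → ξ₁ = 201.2 lbmol/h.
C balance: n_C = 0 + 1ξ₁ − 2ξ₂ = 66.6 → ξ₂ = (1·201.2 − 66.6)/2 = 67.28 lbmol/h.
Outlet amounts (n = n₀ + Σ ν·ξ):
  A: 762 − 1(201.2) = 560.8
  C: 0 + 1(201.2) − 2(67.28) = 66.6
  D: 0 + 1(67.28) = 67.28
Total out = 560.8 + 66.6 + 67.28 = 694.7 lbmol/h.

695 lbmol/h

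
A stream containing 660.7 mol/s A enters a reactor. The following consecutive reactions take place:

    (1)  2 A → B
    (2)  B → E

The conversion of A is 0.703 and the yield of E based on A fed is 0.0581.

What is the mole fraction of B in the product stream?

0.452

Conversion of A: A consumed = 2ξ₁ = 0.703 × 660.7 → ξ₁ = 232.2 mol/s.
Yield of E: 1ξ₂ / 660.7 = 0.0581 → ξ₂ = 38.39 mol/s.
Outlet amounts (n = n₀ + Σ ν·ξ):
  A: 660.7 − 2(232.2) = 196.2
  B: 0 + 1(232.2) − 1(38.39) = 193.8
  E: 0 + 1(38.39) = 38.39
Total out = 428.5 mol/s; y_B = 193.8 / 428.5 = 0.4524.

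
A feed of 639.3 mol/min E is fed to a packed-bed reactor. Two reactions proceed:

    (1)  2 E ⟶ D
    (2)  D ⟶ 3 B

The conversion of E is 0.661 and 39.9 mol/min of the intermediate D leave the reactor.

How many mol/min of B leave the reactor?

514 mol/min

Conversion of E: E consumed = 2ξ₁ = 0.661 × 639.3 → ξ₁ = 211.3 mol/min.
D balance: n_D = 0 + 1ξ₁ − 1ξ₂ = 39.9 → ξ₂ = (1·211.3 − 39.9)/1 = 171.4 mol/min.
Outlet amounts (n = n₀ + Σ ν·ξ):
  E: 639.3 − 2(211.3) = 216.7
  D: 0 + 1(211.3) − 1(171.4) = 39.9
  B: 0 + 3(171.4) = 514.2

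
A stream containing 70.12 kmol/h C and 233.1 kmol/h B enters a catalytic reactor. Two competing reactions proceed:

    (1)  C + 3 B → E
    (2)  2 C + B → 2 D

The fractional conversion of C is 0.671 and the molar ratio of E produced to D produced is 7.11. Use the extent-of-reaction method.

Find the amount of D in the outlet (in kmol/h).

5.8 kmol/h

Conversion of C: C consumed = 0.671 × 70.12 = 47.05 kmol/h = 1ξ₁ + 2ξ₂.
Selectivity: 1ξ₁ / (2ξ₂) = 7.11 → ξ₁ = 14.22 ξ₂.
Substitute: (1·14.22 + 2) ξ₂ = 47.05 → ξ₂ = 2.901 kmol/h, ξ₁ = 41.25 kmol/h.
Outlet amounts (n = n₀ + Σ ν·ξ):
  C: 70.12 − 1(41.25) − 2(2.901) = 23.07
  B: 233.1 − 3(41.25) − 1(2.901) = 106.5
  E: 0 + 1(41.25) = 41.25
  D: 0 + 2(2.901) = 5.802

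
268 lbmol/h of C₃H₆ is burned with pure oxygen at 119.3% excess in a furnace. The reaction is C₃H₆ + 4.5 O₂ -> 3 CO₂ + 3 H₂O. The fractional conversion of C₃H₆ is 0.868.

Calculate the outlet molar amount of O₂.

1600 lbmol/h

Stoichiometric O₂ = 4.5 × 268 = 1206 lbmol/h; O₂ fed = 1206 × 2.193 = 2645 lbmol/h.
Fuel reacted = 0.868 × 268 → ξ = 232.6 lbmol/h.
Outlet (n = n₀ + ν ξ):
  C₃H₆: 268 − 1(232.6) = 35.38
  O₂: 2645 − 4.5(232.6) = 1598
  CO₂: 0 + 3(232.6) = 697.9
  H₂O: 0 + 3(232.6) = 697.9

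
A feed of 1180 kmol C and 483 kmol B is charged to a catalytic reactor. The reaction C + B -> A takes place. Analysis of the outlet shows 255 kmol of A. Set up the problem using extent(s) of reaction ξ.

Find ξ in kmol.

ξ = 255 kmol

For A: n = n₀ + 1ξ → 255 = 0 + 1ξ, giving ξ = 255 kmol.
Outlet amounts (n = n₀ + ν ξ):
  C: 1180 − 1(255) = 925
  B: 483 − 1(255) = 228
  A: 0 + 1(255) = 255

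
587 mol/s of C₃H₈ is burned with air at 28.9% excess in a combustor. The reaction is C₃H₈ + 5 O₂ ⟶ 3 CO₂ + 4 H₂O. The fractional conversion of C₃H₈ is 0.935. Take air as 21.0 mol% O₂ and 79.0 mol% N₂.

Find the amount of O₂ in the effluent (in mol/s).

Stoichiometric O₂ = 5 × 587 = 2935 mol/s; O₂ fed = 2935 × 1.289 = 3783 mol/s.
N₂ fed = 3783 × 79/21 = 14230 mol/s.
Fuel reacted = 0.935 × 587 → ξ = 548.8 mol/s.
Outlet (n = n₀ + ν ξ):
  C₃H₈: 587 − 1(548.8) = 38.15
  O₂: 3783 − 5(548.8) = 1039
  N₂: 14230 (inert)
  CO₂: 0 + 3(548.8) = 1647
  H₂O: 0 + 4(548.8) = 2195

1040 mol/s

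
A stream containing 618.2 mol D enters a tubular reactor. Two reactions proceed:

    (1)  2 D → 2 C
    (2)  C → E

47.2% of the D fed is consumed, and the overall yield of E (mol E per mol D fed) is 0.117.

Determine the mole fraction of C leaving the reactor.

0.355

Conversion of D: D consumed = 2ξ₁ = 0.472 × 618.2 → ξ₁ = 145.9 mol.
Yield of E: 1ξ₂ / 618.2 = 0.117 → ξ₂ = 72.33 mol.
Outlet amounts (n = n₀ + Σ ν·ξ):
  D: 618.2 − 2(145.9) = 326.4
  C: 0 + 2(145.9) − 1(72.33) = 219.5
  E: 0 + 1(72.33) = 72.33
Total out = 618.2 mol; y_C = 219.5 / 618.2 = 0.355.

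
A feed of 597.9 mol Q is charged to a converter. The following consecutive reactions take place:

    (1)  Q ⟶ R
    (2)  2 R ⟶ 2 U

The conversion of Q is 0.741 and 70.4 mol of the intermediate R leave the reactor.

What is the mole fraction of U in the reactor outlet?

0.623

Conversion of Q: Q consumed = 1ξ₁ = 0.741 × 597.9 → ξ₁ = 443 mol.
R balance: n_R = 0 + 1ξ₁ − 2ξ₂ = 70.4 → ξ₂ = (1·443 − 70.4)/2 = 186.3 mol.
Outlet amounts (n = n₀ + Σ ν·ξ):
  Q: 597.9 − 1(443) = 154.9
  R: 0 + 1(443) − 2(186.3) = 70.4
  U: 0 + 2(186.3) = 372.6
Total out = 597.9 mol; y_U = 372.6 / 597.9 = 0.6233.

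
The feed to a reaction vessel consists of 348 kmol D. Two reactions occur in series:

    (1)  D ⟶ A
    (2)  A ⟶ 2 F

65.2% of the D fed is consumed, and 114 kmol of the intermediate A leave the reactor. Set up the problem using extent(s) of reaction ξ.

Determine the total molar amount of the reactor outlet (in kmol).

Conversion of D: D consumed = 1ξ₁ = 0.652 × 348 → ξ₁ = 226.9 kmol.
A balance: n_A = 0 + 1ξ₁ − 1ξ₂ = 114 → ξ₂ = (1·226.9 − 114)/1 = 112.9 kmol.
Outlet amounts (n = n₀ + Σ ν·ξ):
  D: 348 − 1(226.9) = 121.1
  A: 0 + 1(226.9) − 1(112.9) = 114
  F: 0 + 2(112.9) = 225.8
Total out = 121.1 + 114 + 225.8 = 460.9 kmol.

461 kmol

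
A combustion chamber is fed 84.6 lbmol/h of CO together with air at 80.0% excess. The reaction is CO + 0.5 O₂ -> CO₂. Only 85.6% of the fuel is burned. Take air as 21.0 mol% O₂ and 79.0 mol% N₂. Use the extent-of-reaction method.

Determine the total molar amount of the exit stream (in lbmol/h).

411 lbmol/h

Stoichiometric O₂ = 0.5 × 84.6 = 42.3 lbmol/h; O₂ fed = 42.3 × 1.800 = 76.14 lbmol/h.
N₂ fed = 76.14 × 79/21 = 286.4 lbmol/h.
Fuel reacted = 0.856 × 84.6 → ξ = 72.42 lbmol/h.
Outlet (n = n₀ + ν ξ):
  CO: 84.6 − 1(72.42) = 12.18
  O₂: 76.14 − 0.5(72.42) = 39.93
  N₂: 286.4 (inert)
  CO₂: 0 + 1(72.42) = 72.42
Total out = 12.18 + 39.93 + 286.4 + 72.42 = 411 lbmol/h.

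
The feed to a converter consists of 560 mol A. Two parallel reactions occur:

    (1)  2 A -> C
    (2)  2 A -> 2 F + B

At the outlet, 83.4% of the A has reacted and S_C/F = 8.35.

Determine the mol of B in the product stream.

Conversion of A: A consumed = 0.834 × 560 = 467 mol = 2ξ₁ + 2ξ₂.
Selectivity: 1ξ₁ / (2ξ₂) = 8.35 → ξ₁ = 16.7 ξ₂.
Substitute: (2·16.7 + 2) ξ₂ = 467 → ξ₂ = 13.19 mol, ξ₁ = 220.3 mol.
Outlet amounts (n = n₀ + Σ ν·ξ):
  A: 560 − 2(220.3) − 2(13.19) = 92.96
  C: 0 + 1(220.3) = 220.3
  F: 0 + 2(13.19) = 26.39
  B: 0 + 1(13.19) = 13.19

13.2 mol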